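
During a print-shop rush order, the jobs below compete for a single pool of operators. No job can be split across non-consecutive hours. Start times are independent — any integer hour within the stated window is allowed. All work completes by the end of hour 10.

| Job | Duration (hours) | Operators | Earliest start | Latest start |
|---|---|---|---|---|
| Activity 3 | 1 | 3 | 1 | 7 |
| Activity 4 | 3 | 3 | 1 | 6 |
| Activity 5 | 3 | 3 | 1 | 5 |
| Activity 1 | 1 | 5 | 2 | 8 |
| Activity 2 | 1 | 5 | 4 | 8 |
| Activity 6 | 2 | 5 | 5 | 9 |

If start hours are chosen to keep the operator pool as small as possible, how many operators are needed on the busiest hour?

Early-start (Activity 3@1, Activity 4@1, Activity 5@1, Activity 1@2, Activity 2@4, Activity 6@5) gives peak 11: h1:9  h2:11  h3:6  h4:5  h5:5  h6:5  h7:0  h8:0  h9:0  h10:0.
Shift Activity 5→2, Activity 1→5, Activity 2→6, Activity 6→7.
Schedule Activity 3@1, Activity 4@1, Activity 5@2, Activity 1@5, Activity 2@6, Activity 6@7: h1:6  h2:6  h3:6  h4:3  h5:5  h6:5  h7:5  h8:5  h9:0  h10:0 — peak 6.

6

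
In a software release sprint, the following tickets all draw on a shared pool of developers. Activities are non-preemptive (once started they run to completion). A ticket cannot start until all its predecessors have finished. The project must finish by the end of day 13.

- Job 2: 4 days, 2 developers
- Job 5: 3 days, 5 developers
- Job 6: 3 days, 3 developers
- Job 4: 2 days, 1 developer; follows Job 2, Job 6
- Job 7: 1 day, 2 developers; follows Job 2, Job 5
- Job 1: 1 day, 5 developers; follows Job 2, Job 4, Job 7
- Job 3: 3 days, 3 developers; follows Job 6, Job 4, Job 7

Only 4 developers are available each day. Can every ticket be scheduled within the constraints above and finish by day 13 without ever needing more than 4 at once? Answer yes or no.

no

The minimum achievable peak is 5; 4 < 5, so no feasible schedule stays within the cap.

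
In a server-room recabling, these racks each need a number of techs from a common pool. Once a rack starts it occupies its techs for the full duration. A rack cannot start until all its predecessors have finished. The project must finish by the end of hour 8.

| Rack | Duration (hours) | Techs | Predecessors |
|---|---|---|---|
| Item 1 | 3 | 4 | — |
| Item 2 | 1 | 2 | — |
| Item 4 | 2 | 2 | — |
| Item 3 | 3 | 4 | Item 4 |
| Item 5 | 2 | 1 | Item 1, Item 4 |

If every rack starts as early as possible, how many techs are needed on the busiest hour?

Early-start schedule: Item 1@1, Item 2@1, Item 4@1, Item 3@3, Item 5@4.
Load per hour: hour 1: 8, hour 2: 6, hour 3: 8, hour 4: 5, hour 5: 5, hour 6: 0, hour 7: 0, hour 8: 0.
Peak is 8.

8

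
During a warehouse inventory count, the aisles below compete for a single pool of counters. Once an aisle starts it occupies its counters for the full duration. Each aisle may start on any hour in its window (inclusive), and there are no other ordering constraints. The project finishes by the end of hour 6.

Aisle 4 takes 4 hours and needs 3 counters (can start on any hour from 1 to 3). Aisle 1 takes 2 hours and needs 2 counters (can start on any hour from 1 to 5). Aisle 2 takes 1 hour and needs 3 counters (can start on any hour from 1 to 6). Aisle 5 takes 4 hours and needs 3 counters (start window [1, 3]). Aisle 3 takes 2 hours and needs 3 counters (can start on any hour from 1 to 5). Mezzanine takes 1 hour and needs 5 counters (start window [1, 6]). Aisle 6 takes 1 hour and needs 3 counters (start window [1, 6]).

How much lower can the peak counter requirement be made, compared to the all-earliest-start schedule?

13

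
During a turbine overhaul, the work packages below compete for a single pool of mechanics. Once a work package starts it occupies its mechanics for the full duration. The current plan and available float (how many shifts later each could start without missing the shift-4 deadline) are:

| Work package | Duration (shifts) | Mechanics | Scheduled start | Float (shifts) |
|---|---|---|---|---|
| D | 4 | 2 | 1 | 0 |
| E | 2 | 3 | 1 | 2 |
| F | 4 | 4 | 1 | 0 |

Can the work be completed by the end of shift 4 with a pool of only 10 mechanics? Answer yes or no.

Schedule D@1, E@1, F@1: s1:9  s2:9  s3:6  s4:6 — peak 9 ≤ 10.

yes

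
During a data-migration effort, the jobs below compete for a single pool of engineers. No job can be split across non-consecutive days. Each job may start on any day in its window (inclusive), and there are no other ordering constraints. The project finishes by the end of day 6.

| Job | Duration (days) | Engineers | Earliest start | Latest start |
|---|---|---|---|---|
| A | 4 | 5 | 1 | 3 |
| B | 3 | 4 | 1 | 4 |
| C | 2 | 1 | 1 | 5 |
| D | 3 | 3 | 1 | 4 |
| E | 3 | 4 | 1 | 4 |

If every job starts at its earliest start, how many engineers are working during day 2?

At early start, day 2 has: A, B, C, D, E.
Demand: 5 + 4 + 1 + 3 + 4 = 17.

17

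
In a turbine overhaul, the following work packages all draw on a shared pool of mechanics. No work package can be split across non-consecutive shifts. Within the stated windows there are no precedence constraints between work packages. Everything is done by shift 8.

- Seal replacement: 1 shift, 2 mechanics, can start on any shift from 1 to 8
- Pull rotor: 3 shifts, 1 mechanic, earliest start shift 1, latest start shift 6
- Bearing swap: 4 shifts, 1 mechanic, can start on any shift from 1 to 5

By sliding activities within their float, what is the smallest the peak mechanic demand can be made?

2

Early-start (Seal replacement@1, Pull rotor@1, Bearing swap@1) gives peak 4: s1:4  s2:2  s3:2  s4:1  s5:0  s6:0  s7:0  s8:0.
Shift Pull rotor→2, Bearing swap→2.
Schedule Seal replacement@1, Pull rotor@2, Bearing swap@2: s1:2  s2:2  s3:2  s4:2  s5:1  s6:0  s7:0  s8:0 — peak 2.
Total mechanic-shifts = 9 over 8 shifts ⇒ peak ≥ ⌈9/8⌉ = 2, so 2 is optimal.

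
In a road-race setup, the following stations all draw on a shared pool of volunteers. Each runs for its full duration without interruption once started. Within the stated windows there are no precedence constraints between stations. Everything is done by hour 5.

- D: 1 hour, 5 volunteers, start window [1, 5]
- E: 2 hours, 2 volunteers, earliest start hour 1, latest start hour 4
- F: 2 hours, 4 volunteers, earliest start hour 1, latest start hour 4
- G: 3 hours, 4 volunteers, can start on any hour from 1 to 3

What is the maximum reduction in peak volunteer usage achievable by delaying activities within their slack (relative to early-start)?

7

Early-start peak: h1:15  h2:10  h3:4  h4:0  h5:0 ⇒ 15.
Leveled (D@1, E@1, F@2, G@3): h1:7  h2:6  h3:8  h4:4  h5:4 ⇒ 8.
Reduction 15 − 8 = 7.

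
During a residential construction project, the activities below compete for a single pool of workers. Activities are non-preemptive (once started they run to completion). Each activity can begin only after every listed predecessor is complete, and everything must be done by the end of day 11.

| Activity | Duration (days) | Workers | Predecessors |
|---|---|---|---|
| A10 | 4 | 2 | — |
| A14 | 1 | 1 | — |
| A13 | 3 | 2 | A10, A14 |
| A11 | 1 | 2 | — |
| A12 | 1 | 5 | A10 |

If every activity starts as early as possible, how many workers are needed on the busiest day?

Early-start schedule: A10@1, A14@1, A13@5, A11@1, A12@5.
Load per day: day 1: 5, day 2: 2, day 3: 2, day 4: 2, day 5: 7, day 6: 2, day 7: 2, day 8: 0, day 9: 0, day 10: 0, day 11: 0.
Peak is 7.

7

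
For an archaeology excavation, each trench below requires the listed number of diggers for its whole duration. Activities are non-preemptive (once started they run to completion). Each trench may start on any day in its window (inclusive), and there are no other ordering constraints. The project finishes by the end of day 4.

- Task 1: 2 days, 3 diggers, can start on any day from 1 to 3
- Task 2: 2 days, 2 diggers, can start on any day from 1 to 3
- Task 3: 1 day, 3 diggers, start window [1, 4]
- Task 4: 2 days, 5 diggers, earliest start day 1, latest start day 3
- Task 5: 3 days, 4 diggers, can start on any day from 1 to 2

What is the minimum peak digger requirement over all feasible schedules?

Early-start (Task 1@1, Task 2@1, Task 3@1, Task 4@1, Task 5@1) gives peak 17: d1:17  d2:14  d3:4  d4:0.
Shift Task 4→3, Task 5→2.
Schedule Task 1@1, Task 2@1, Task 3@1, Task 4@3, Task 5@2: d1:8  d2:9  d3:9  d4:9 — peak 9.
Total digger-days = 35 over 4 days ⇒ peak ≥ ⌈35/4⌉ = 9, so 9 is optimal.

9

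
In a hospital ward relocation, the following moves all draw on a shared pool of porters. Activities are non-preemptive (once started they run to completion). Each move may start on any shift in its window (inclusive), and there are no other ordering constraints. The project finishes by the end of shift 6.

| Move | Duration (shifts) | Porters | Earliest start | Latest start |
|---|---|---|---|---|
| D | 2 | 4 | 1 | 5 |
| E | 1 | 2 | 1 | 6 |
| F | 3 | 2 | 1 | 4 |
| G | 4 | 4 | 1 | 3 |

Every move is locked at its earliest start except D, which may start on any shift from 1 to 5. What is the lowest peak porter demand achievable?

D@1: s1:12  s2:10  s3:6  s4:4  s5:0  s6:0 → peak 12
D@2: s1:8  s2:10  s3:10  s4:4  s5:0  s6:0 → peak 10
D@3: s1:8  s2:6  s3:10  s4:8  s5:0  s6:0 → peak 10
D@4: s1:8  s2:6  s3:6  s4:8  s5:4  s6:0 → peak 8
D@5: s1:8  s2:6  s3:6  s4:4  s5:4  s6:4 → peak 8
Best is D@4, peak 8.

8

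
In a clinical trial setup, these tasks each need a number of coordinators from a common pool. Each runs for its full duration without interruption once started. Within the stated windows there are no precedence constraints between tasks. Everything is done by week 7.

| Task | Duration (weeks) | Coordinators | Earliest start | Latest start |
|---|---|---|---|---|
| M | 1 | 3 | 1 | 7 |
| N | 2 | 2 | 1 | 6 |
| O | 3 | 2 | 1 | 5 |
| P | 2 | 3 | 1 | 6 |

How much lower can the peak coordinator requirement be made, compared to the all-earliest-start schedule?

Early-start peak: w1:10  w2:7  w3:2  w4:0  w5:0  w6:0  w7:0 ⇒ 10.
Leveled (M@1, N@2, O@2, P@5): w1:3  w2:4  w3:4  w4:2  w5:3  w6:3  w7:0 ⇒ 4.
Reduction 10 − 4 = 6.

6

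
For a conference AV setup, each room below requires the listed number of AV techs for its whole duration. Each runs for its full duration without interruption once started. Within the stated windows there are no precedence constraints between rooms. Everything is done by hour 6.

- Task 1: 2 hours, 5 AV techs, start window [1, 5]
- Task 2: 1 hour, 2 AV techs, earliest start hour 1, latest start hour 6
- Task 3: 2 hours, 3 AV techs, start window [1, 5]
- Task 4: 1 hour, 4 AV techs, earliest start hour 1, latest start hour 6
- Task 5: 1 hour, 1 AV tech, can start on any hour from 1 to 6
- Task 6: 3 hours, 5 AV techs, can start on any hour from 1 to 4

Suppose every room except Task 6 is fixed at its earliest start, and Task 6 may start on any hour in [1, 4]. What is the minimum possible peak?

Task 6@1: h1:20  h2:13  h3:5  h4:0  h5:0  h6:0 → peak 20
Task 6@2: h1:15  h2:13  h3:5  h4:5  h5:0  h6:0 → peak 15
Task 6@3: h1:15  h2:8  h3:5  h4:5  h5:5  h6:0 → peak 15
Task 6@4: h1:15  h2:8  h3:0  h4:5  h5:5  h6:5 → peak 15
Best is Task 6@2, peak 15.

15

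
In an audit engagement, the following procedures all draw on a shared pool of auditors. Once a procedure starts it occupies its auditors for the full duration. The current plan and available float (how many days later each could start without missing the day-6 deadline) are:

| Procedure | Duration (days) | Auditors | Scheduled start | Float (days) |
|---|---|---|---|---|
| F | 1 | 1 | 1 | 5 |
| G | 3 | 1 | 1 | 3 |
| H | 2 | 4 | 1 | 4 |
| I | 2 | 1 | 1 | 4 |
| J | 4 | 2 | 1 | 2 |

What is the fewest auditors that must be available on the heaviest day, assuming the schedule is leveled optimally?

4

Early-start (F@1, G@1, H@1, I@1, J@1) gives peak 9: d1:9  d2:8  d3:3  d4:2  d5:0  d6:0.
Shift H→5, I→2.
Schedule F@1, G@1, H@5, I@2, J@1: d1:4  d2:4  d3:4  d4:2  d5:4  d6:4 — peak 4.
Total auditor-days = 22 over 6 days ⇒ peak ≥ ⌈22/6⌉ = 4, so 4 is optimal.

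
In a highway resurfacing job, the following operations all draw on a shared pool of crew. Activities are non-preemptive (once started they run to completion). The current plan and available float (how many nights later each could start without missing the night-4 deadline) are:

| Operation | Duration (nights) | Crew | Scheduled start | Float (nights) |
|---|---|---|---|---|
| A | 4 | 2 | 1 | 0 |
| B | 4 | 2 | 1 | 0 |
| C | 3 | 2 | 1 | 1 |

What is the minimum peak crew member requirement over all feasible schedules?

6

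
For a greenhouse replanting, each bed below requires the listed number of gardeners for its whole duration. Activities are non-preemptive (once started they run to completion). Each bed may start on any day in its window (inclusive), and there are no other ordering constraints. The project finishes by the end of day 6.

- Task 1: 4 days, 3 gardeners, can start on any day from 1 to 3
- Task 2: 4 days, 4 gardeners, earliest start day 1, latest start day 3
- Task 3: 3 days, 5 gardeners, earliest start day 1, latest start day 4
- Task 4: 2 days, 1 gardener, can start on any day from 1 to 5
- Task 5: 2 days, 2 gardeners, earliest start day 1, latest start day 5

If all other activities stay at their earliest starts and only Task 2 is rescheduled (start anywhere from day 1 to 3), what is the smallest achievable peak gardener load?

Task 2@1: d1:15  d2:15  d3:12  d4:7  d5:0  d6:0 → peak 15
Task 2@2: d1:11  d2:15  d3:12  d4:7  d5:4  d6:0 → peak 15
Task 2@3: d1:11  d2:11  d3:12  d4:7  d5:4  d6:4 → peak 12
Best is Task 2@3, peak 12.

12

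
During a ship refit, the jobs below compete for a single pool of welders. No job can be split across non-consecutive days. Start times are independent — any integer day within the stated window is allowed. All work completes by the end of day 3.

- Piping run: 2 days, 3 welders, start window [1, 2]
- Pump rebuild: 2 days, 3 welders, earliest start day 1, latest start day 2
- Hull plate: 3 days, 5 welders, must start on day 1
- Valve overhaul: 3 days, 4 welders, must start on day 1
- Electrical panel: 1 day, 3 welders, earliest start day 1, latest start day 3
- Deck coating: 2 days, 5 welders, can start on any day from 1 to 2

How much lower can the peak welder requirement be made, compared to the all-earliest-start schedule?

3

Early-start peak: d1:23  d2:20  d3:9 ⇒ 23.
Leveled (Piping run@1, Pump rebuild@1, Hull plate@1, Valve overhaul@1, Electrical panel@1, Deck coating@2): d1:18  d2:20  d3:14 ⇒ 20.
Reduction 23 − 20 = 3.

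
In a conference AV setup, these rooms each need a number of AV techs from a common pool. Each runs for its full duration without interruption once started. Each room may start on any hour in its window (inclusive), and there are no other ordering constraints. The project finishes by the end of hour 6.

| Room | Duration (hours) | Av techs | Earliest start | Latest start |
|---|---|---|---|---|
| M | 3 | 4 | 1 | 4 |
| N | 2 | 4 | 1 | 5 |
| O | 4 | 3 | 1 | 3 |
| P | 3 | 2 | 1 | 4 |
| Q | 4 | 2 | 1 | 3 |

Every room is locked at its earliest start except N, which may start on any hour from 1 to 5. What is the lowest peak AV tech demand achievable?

N@1: h1:15  h2:15  h3:11  h4:5  h5:0  h6:0 → peak 15
N@2: h1:11  h2:15  h3:15  h4:5  h5:0  h6:0 → peak 15
N@3: h1:11  h2:11  h3:15  h4:9  h5:0  h6:0 → peak 15
N@4: h1:11  h2:11  h3:11  h4:9  h5:4  h6:0 → peak 11
N@5: h1:11  h2:11  h3:11  h4:5  h5:4  h6:4 → peak 11
Best is N@4, peak 11.

11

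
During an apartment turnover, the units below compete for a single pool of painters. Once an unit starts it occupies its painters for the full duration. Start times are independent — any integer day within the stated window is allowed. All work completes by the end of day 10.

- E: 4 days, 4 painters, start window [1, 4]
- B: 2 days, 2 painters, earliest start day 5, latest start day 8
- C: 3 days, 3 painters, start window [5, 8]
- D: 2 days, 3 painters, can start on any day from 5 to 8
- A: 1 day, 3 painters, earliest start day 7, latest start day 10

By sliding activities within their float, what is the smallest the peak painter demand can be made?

Early-start (E@1, B@5, C@5, D@5, A@7) gives peak 8: d1:4  d2:4  d3:4  d4:4  d5:8  d6:8  d7:6  d8:0  d9:0  d10:0.
Shift D→8, A→10.
Schedule E@1, B@5, C@5, D@8, A@10: d1:4  d2:4  d3:4  d4:4  d5:5  d6:5  d7:3  d8:3  d9:3  d10:3 — peak 5.

5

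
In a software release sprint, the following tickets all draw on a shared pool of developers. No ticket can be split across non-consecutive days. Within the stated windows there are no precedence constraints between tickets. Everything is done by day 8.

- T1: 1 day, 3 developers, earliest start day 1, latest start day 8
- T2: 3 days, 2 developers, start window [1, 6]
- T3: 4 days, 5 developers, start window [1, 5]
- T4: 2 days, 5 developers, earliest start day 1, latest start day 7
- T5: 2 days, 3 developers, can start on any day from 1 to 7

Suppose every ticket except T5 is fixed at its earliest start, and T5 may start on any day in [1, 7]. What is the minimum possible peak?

T5@1: d1:18  d2:15  d3:7  d4:5  d5:0  d6:0  d7:0  d8:0 → peak 18
T5@2: d1:15  d2:15  d3:10  d4:5  d5:0  d6:0  d7:0  d8:0 → peak 15
T5@3: d1:15  d2:12  d3:10  d4:8  d5:0  d6:0  d7:0  d8:0 → peak 15
T5@4: d1:15  d2:12  d3:7  d4:8  d5:3  d6:0  d7:0  d8:0 → peak 15
T5@5: d1:15  d2:12  d3:7  d4:5  d5:3  d6:3  d7:0  d8:0 → peak 15
T5@6: d1:15  d2:12  d3:7  d4:5  d5:0  d6:3  d7:3  d8:0 → peak 15
T5@7: d1:15  d2:12  d3:7  d4:5  d5:0  d6:0  d7:3  d8:3 → peak 15
Best is T5@2, peak 15.

15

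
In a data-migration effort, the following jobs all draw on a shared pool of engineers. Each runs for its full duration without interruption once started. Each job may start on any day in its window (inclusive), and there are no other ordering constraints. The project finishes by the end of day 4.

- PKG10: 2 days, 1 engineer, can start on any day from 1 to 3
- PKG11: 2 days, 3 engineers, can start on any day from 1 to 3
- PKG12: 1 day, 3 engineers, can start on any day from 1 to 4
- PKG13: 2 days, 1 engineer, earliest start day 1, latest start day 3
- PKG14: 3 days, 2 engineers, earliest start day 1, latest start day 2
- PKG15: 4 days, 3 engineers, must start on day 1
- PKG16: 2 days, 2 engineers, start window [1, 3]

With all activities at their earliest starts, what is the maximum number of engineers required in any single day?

15

Early-start schedule: PKG10@1, PKG11@1, PKG12@1, PKG13@1, PKG14@1, PKG15@1, PKG16@1.
Load per day: day 1: 15, day 2: 12, day 3: 5, day 4: 3.
Peak is 15.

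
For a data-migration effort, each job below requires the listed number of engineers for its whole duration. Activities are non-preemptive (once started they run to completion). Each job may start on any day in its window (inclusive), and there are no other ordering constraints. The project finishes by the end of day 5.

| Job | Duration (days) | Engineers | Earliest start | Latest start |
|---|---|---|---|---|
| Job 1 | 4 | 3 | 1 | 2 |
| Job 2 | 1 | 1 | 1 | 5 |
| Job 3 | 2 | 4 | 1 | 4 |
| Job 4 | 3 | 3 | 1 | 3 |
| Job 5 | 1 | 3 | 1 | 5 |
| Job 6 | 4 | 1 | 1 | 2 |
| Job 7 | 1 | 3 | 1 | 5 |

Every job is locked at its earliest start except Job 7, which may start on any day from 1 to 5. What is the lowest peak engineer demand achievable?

15

Job 7@1: d1:18  d2:11  d3:7  d4:4  d5:0 → peak 18
Job 7@2: d1:15  d2:14  d3:7  d4:4  d5:0 → peak 15
Job 7@3: d1:15  d2:11  d3:10  d4:4  d5:0 → peak 15
Job 7@4: d1:15  d2:11  d3:7  d4:7  d5:0 → peak 15
Job 7@5: d1:15  d2:11  d3:7  d4:4  d5:3 → peak 15
Best is Job 7@2, peak 15.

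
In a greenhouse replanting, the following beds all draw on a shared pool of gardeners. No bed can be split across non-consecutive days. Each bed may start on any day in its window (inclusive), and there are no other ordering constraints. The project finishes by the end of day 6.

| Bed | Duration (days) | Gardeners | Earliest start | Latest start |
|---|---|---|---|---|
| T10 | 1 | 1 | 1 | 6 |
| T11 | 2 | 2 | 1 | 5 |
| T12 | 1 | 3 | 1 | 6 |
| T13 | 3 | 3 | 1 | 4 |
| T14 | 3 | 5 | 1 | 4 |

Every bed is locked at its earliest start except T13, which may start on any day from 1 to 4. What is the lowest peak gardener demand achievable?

T13@1: d1:14  d2:10  d3:8  d4:0  d5:0  d6:0 → peak 14
T13@2: d1:11  d2:10  d3:8  d4:3  d5:0  d6:0 → peak 11
T13@3: d1:11  d2:7  d3:8  d4:3  d5:3  d6:0 → peak 11
T13@4: d1:11  d2:7  d3:5  d4:3  d5:3  d6:3 → peak 11
Best is T13@2, peak 11.

11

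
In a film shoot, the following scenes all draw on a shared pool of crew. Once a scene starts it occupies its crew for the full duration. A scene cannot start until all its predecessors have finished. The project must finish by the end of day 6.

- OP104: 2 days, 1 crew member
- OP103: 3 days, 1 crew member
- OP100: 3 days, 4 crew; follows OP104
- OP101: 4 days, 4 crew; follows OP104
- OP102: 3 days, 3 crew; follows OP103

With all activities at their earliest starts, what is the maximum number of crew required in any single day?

Early-start schedule: OP104@1, OP103@1, OP100@3, OP101@3, OP102@4.
Load per day: day 1: 2, day 2: 2, day 3: 9, day 4: 11, day 5: 11, day 6: 7.
Peak is 11.

11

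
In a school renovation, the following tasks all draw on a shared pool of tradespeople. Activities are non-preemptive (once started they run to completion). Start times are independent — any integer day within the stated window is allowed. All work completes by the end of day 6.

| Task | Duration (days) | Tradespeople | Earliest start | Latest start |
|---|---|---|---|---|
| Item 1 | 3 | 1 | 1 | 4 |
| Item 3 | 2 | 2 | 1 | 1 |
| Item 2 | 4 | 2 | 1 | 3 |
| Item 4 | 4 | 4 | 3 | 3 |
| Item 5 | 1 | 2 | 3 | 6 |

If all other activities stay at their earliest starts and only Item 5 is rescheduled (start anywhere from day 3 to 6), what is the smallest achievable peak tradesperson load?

7

Item 5@3: d1:5  d2:5  d3:9  d4:6  d5:4  d6:4 → peak 9
Item 5@4: d1:5  d2:5  d3:7  d4:8  d5:4  d6:4 → peak 8
Item 5@5: d1:5  d2:5  d3:7  d4:6  d5:6  d6:4 → peak 7
Item 5@6: d1:5  d2:5  d3:7  d4:6  d5:4  d6:6 → peak 7
Best is Item 5@5, peak 7.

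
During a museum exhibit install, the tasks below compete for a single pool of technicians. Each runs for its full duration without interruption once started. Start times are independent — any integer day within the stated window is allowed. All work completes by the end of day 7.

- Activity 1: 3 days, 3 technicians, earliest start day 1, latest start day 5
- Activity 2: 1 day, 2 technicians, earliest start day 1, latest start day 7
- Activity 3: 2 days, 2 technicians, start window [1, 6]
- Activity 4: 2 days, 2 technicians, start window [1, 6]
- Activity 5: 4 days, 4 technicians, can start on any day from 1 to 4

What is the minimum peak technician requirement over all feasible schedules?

6

Early-start (Activity 1@1, Activity 2@1, Activity 3@1, Activity 4@1, Activity 5@1) gives peak 13: d1:13  d2:11  d3:7  d4:4  d5:0  d6:0  d7:0.
Shift Activity 3→2, Activity 4→4, Activity 5→4.
Schedule Activity 1@1, Activity 2@1, Activity 3@2, Activity 4@4, Activity 5@4: d1:5  d2:5  d3:5  d4:6  d5:6  d6:4  d7:4 — peak 6.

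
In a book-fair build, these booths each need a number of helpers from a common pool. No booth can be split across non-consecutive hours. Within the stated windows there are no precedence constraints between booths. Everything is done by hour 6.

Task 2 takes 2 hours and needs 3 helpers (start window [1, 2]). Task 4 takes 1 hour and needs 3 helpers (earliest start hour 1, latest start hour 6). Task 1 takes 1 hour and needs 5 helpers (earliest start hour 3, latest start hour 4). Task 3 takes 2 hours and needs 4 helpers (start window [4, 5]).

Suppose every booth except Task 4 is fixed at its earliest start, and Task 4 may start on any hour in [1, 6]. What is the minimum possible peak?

5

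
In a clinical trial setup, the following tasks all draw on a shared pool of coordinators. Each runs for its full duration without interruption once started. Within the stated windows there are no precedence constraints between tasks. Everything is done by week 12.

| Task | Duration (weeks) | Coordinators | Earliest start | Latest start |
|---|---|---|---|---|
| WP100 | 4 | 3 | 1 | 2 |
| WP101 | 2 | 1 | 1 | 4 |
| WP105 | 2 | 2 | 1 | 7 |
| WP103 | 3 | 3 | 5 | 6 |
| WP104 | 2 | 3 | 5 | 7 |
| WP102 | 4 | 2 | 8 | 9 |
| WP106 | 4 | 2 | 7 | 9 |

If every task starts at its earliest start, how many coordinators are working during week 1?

6

At early start, week 1 has: WP100, WP101, WP105.
Demand: 3 + 1 + 2 = 6.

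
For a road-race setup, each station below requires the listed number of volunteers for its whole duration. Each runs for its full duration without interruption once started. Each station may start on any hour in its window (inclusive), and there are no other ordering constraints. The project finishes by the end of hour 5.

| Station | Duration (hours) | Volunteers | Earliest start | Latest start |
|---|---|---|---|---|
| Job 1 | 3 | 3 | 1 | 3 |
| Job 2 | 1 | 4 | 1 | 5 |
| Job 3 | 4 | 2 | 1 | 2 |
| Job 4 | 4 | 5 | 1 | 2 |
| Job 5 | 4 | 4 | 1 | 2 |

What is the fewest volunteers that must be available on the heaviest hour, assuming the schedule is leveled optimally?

Early-start (Job 1@1, Job 2@1, Job 3@1, Job 4@1, Job 5@1) gives peak 18: h1:18  h2:14  h3:14  h4:11  h5:0.
Shift Job 5→2.
Schedule Job 1@1, Job 2@1, Job 3@1, Job 4@1, Job 5@2: h1:14  h2:14  h3:14  h4:11  h5:4 — peak 14.

14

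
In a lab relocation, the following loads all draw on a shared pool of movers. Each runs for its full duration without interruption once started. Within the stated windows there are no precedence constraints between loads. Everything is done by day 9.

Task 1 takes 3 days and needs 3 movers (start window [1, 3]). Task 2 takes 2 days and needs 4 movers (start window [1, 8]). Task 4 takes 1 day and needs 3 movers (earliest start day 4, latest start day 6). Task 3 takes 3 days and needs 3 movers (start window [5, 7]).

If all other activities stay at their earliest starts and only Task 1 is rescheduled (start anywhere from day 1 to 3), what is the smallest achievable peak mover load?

6

Task 1@1: d1:7  d2:7  d3:3  d4:3  d5:3  d6:3  d7:3  d8:0  d9:0 → peak 7
Task 1@2: d1:4  d2:7  d3:3  d4:6  d5:3  d6:3  d7:3  d8:0  d9:0 → peak 7
Task 1@3: d1:4  d2:4  d3:3  d4:6  d5:6  d6:3  d7:3  d8:0  d9:0 → peak 6
Best is Task 1@3, peak 6.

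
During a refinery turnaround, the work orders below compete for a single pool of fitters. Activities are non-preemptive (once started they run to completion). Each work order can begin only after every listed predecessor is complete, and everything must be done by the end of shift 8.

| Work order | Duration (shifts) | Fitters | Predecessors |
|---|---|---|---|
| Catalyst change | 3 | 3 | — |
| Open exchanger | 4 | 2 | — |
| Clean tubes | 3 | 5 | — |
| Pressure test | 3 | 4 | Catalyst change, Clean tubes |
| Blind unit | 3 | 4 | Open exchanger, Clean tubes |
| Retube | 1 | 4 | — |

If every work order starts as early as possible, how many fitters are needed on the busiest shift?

14

Early-start schedule: Catalyst change@1, Open exchanger@1, Clean tubes@1, Pressure test@4, Blind unit@5, Retube@1.
Load per shift: shift 1: 14, shift 2: 10, shift 3: 10, shift 4: 6, shift 5: 8, shift 6: 8, shift 7: 4, shift 8: 0.
Peak is 14.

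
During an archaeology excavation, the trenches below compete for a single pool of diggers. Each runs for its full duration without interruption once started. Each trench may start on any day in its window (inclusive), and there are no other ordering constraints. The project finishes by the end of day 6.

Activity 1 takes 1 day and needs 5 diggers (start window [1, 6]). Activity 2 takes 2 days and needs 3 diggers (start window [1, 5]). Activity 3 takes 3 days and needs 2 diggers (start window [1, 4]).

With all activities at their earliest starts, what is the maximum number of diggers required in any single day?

10

Early-start schedule: Activity 1@1, Activity 2@1, Activity 3@1.
Load per day: day 1: 10, day 2: 5, day 3: 2, day 4: 0, day 5: 0, day 6: 0.
Peak is 10.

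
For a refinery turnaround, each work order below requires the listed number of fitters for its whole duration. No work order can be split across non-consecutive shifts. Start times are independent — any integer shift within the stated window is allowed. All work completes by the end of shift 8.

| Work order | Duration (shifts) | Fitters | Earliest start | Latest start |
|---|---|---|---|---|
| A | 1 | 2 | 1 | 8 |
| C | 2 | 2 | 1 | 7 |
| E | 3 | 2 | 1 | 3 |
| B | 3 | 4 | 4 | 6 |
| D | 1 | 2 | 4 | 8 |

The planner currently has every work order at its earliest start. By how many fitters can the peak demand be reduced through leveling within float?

Early-start peak: s1:6  s2:4  s3:2  s4:6  s5:4  s6:4  s7:0  s8:0 ⇒ 6.
Leveled (A@1, C@1, E@2, B@5, D@4): s1:4  s2:4  s3:2  s4:4  s5:4  s6:4  s7:4  s8:0 ⇒ 4.
Reduction 6 − 4 = 2.

2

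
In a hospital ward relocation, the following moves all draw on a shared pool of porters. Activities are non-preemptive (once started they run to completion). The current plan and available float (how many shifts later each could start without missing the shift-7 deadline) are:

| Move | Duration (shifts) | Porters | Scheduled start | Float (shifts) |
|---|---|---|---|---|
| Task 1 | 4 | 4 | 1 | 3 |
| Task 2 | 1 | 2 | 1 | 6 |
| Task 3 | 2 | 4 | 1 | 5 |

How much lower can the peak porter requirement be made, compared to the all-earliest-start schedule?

6

Early-start peak: s1:10  s2:8  s3:4  s4:4  s5:0  s6:0  s7:0 ⇒ 10.
Leveled (Task 1@1, Task 2@5, Task 3@6): s1:4  s2:4  s3:4  s4:4  s5:2  s6:4  s7:4 ⇒ 4.
Reduction 10 − 4 = 6.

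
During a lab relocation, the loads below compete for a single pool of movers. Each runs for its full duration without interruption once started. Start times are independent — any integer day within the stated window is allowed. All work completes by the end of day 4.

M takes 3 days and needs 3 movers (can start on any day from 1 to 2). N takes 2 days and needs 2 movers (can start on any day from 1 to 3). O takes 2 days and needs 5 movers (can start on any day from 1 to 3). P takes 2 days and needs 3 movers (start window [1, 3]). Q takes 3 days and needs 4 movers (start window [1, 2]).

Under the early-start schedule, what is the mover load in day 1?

At early start, day 1 has: M, N, O, P, Q.
Demand: 3 + 2 + 5 + 3 + 4 = 17.

17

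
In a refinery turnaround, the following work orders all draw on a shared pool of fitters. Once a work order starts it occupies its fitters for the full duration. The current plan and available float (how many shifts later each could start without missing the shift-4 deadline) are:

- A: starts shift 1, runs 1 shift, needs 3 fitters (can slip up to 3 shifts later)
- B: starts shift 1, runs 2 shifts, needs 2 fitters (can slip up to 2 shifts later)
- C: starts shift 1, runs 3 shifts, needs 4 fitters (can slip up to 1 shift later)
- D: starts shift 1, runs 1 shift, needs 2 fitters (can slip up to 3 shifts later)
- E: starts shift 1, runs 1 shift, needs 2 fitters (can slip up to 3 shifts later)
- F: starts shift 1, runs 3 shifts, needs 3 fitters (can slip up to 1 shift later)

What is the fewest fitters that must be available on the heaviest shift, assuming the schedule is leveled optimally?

9

Early-start (A@1, B@1, C@1, D@1, E@1, F@1) gives peak 16: s1:16  s2:9  s3:7  s4:0.
Shift D→3, E→4, F→2.
Schedule A@1, B@1, C@1, D@3, E@4, F@2: s1:9  s2:9  s3:9  s4:5 — peak 9.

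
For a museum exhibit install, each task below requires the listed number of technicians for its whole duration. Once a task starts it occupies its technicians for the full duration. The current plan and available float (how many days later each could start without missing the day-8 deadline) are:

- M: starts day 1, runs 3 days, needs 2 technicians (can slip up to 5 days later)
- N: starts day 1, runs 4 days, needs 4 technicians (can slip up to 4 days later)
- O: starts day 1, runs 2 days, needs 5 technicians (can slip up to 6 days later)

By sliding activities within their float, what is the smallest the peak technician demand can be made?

Early-start (M@1, N@1, O@1) gives peak 11: d1:11  d2:11  d3:6  d4:4  d5:0  d6:0  d7:0  d8:0.
Shift O→5.
Schedule M@1, N@1, O@5: d1:6  d2:6  d3:6  d4:4  d5:5  d6:5  d7:0  d8:0 — peak 6.

6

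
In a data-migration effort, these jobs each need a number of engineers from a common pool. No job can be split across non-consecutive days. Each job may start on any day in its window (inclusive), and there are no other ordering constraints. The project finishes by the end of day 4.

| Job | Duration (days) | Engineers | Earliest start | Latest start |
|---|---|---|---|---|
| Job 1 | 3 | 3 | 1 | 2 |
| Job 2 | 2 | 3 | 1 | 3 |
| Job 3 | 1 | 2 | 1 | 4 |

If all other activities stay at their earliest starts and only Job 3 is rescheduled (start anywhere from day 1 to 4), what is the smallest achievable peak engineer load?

6

Job 3@1: d1:8  d2:6  d3:3  d4:0 → peak 8
Job 3@2: d1:6  d2:8  d3:3  d4:0 → peak 8
Job 3@3: d1:6  d2:6  d3:5  d4:0 → peak 6
Job 3@4: d1:6  d2:6  d3:3  d4:2 → peak 6
Best is Job 3@3, peak 6.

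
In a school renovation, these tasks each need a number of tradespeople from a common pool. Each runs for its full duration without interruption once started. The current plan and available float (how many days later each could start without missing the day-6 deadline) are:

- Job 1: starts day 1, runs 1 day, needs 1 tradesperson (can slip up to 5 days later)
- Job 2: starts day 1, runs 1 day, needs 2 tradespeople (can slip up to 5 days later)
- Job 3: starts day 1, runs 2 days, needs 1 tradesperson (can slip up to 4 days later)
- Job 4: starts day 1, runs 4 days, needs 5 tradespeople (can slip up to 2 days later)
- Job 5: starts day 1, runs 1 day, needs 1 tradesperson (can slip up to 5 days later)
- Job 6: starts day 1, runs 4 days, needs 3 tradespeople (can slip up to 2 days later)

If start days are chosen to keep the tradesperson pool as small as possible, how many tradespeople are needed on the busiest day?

Early-start (Job 1@1, Job 2@1, Job 3@1, Job 4@1, Job 5@1, Job 6@1) gives peak 13: d1:13  d2:9  d3:8  d4:8  d5:0  d6:0.
Shift Job 4→2, Job 6→3.
Schedule Job 1@1, Job 2@1, Job 3@1, Job 4@2, Job 5@1, Job 6@3: d1:5  d2:6  d3:8  d4:8  d5:8  d6:3 — peak 8.

8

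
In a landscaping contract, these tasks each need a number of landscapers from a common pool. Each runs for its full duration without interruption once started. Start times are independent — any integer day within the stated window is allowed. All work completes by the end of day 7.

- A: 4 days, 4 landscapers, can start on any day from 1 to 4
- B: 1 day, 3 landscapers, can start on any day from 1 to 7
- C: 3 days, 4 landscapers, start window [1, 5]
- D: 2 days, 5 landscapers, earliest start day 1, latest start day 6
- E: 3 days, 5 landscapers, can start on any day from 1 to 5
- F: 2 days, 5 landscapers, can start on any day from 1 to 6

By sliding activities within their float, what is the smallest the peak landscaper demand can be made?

11

Early-start (A@1, B@1, C@1, D@1, E@1, F@1) gives peak 26: d1:26  d2:23  d3:13  d4:4  d5:0  d6:0  d7:0.
Shift D→4, E→5, F→6.
Schedule A@1, B@1, C@1, D@4, E@5, F@6: d1:11  d2:8  d3:8  d4:9  d5:10  d6:10  d7:10 — peak 11.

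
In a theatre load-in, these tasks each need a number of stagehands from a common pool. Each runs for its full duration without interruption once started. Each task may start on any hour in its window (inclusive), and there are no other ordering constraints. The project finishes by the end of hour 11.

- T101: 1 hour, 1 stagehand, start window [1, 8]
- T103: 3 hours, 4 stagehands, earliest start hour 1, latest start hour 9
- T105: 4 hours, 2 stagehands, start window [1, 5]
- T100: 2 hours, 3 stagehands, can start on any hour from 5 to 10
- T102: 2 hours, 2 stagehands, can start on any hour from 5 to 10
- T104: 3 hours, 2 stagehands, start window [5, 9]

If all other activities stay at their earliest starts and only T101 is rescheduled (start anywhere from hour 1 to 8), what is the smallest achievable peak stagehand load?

7

T101@1: h1:7  h2:6  h3:6  h4:2  h5:7  h6:7  h7:2  h8:0  h9:0  h10:0  h11:0 → peak 7
T101@2: h1:6  h2:7  h3:6  h4:2  h5:7  h6:7  h7:2  h8:0  h9:0  h10:0  h11:0 → peak 7
T101@3: h1:6  h2:6  h3:7  h4:2  h5:7  h6:7  h7:2  h8:0  h9:0  h10:0  h11:0 → peak 7
T101@4: h1:6  h2:6  h3:6  h4:3  h5:7  h6:7  h7:2  h8:0  h9:0  h10:0  h11:0 → peak 7
T101@5: h1:6  h2:6  h3:6  h4:2  h5:8  h6:7  h7:2  h8:0  h9:0  h10:0  h11:0 → peak 8
T101@6: h1:6  h2:6  h3:6  h4:2  h5:7  h6:8  h7:2  h8:0  h9:0  h10:0  h11:0 → peak 8
T101@7: h1:6  h2:6  h3:6  h4:2  h5:7  h6:7  h7:3  h8:0  h9:0  h10:0  h11:0 → peak 7
T101@8: h1:6  h2:6  h3:6  h4:2  h5:7  h6:7  h7:2  h8:1  h9:0  h10:0  h11:0 → peak 7
Best is T101@1, peak 7.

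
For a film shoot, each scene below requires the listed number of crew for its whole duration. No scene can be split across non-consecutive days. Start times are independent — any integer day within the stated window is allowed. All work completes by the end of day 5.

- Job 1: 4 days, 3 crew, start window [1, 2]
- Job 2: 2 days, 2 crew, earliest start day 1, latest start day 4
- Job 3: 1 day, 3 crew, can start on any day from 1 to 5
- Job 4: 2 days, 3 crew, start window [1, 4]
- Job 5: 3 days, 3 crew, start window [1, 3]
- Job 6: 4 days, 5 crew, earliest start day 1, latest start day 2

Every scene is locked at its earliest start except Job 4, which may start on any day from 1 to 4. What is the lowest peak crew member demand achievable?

Job 4@1: d1:19  d2:16  d3:11  d4:8  d5:0 → peak 19
Job 4@2: d1:16  d2:16  d3:14  d4:8  d5:0 → peak 16
Job 4@3: d1:16  d2:13  d3:14  d4:11  d5:0 → peak 16
Job 4@4: d1:16  d2:13  d3:11  d4:11  d5:3 → peak 16
Best is Job 4@2, peak 16.

16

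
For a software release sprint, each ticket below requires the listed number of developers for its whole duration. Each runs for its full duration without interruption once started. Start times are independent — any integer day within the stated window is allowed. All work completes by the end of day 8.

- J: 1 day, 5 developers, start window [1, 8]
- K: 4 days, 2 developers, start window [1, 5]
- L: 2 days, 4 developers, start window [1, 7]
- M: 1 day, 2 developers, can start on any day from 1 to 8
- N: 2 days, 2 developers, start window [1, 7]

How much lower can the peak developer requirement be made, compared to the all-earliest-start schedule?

10

Early-start peak: d1:15  d2:8  d3:2  d4:2  d5:0  d6:0  d7:0  d8:0 ⇒ 15.
Leveled (J@1, K@2, L@6, M@2, N@3): d1:5  d2:4  d3:4  d4:4  d5:2  d6:4  d7:4  d8:0 ⇒ 5.
Reduction 15 − 5 = 10.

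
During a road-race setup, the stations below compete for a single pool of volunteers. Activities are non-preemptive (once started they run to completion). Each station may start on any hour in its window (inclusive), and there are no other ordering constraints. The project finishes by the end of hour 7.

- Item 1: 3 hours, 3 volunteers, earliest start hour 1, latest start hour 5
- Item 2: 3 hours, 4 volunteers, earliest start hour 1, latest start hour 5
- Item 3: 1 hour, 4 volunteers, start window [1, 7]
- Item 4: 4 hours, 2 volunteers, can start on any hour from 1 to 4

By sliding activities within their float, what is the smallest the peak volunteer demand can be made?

6

Early-start (Item 1@1, Item 2@1, Item 3@1, Item 4@1) gives peak 13: h1:13  h2:9  h3:9  h4:2  h5:0  h6:0  h7:0.
Shift Item 2→4, Item 3→7.
Schedule Item 1@1, Item 2@4, Item 3@7, Item 4@1: h1:5  h2:5  h3:5  h4:6  h5:4  h6:4  h7:4 — peak 6.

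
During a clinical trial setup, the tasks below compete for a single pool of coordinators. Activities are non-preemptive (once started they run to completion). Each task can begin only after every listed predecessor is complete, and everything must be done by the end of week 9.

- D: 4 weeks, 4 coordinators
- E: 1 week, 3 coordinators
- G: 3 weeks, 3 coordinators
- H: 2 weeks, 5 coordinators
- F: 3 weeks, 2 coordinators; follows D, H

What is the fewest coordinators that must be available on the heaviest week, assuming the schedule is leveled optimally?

Early-start (D@1, E@1, G@1, H@1, F@5) gives peak 15: w1:15  w2:12  w3:7  w4:4  w5:2  w6:2  w7:2  w8:0  w9:0.
Shift G→2, H→5, F→7.
Schedule D@1, E@1, G@2, H@5, F@7: w1:7  w2:7  w3:7  w4:7  w5:5  w6:5  w7:2  w8:2  w9:2 — peak 7.

7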